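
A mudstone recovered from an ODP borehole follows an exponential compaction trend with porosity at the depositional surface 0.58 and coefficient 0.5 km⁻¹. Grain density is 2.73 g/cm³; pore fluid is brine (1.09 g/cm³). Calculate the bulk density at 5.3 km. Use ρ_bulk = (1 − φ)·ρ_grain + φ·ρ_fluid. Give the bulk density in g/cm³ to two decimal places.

2.66 g/cm³

Porosity at depth: phi = 0.58·exp(−0.5×5.3) = 0.58×0.0707 = 0.0410
Bulk density: ρ_b = (1−phi)ρ_g + phi·ρ_f = 0.9590×2.73 + 0.0410×1.09
       = 2.618 + 0.045 = 2.663 g/cm³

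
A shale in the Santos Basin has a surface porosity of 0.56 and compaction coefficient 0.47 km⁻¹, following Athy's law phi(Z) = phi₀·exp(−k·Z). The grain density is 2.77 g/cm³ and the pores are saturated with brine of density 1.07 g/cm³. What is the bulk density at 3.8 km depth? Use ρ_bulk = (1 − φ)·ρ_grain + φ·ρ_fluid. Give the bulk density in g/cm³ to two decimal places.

2.61 g/cm³

Porosity at depth: phi = 0.56·exp(−0.47×3.8) = 0.56×0.1676 = 0.0939
Bulk density: ρ_b = (1−phi)ρ_g + phi·ρ_f = 0.9061×2.77 + 0.0939×1.07
       = 2.510 + 0.100 = 2.610 g/cm³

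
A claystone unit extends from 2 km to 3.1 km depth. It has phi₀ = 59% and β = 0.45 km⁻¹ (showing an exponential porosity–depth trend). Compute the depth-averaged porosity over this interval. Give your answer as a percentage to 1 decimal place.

18.9%

⟨phi⟩ = (1/(d₂−d₁)) ∫ phi₀ e^(−βd) dd = phi₀·(e^(−β·d₁) − e^(−β·d₂)) / (β·(d₂−d₁))
e^(−0.45×2) = 0.4066; e^(−0.45×3.1) = 0.2478
⟨phi⟩ = 0.59 × (0.4066 − 0.2478) / (0.45 × 1.1) = 0.59 × 0.3207 = 0.1892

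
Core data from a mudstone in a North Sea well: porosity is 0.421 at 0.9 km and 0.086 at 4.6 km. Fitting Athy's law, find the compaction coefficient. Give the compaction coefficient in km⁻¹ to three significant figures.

0.429 km⁻¹

Athy: phi(z) = phi₀ e^(−βz) ⇒ phi₁/phi₂ = e^{β(z₂−z₁)} ⇒ β = ln(phi₁/phi₂)/(z₂−z₁)
β = ln(0.421/0.086) / (4.6 − 0.9) = ln(4.895) / 3.7 = 1.5883 / 3.7 = 0.4293 km⁻¹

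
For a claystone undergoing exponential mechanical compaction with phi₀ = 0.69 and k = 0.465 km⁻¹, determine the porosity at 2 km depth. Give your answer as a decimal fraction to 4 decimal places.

0.2722

phi = phi₀·exp(−k·Z) = 0.69 × exp(−0.465 × 2) = 0.69 × exp(−0.93)
  = 0.69 × 0.3946 = 0.2722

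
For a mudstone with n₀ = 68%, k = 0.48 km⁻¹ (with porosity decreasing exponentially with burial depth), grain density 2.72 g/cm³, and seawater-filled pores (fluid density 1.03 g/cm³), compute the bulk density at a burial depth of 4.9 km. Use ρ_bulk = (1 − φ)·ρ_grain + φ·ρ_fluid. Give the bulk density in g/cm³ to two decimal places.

Porosity at depth: n = 0.68·exp(−0.48×4.9) = 0.68×0.0952 = 0.0647
Bulk density: ρ_b = (1−n)ρ_g + n·ρ_f = 0.9353×2.72 + 0.0647×1.03
       = 2.544 + 0.067 = 2.611 g/cm³

2.61 g/cm³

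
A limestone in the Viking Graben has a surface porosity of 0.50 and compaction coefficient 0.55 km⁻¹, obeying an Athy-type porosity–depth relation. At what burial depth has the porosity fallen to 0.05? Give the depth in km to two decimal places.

Invert Athy's law: z = ln(phi₀/phi) / k
z = ln(0.5/0.05) / 0.55 = ln(10) / 0.55 = 2.3026 / 0.55 = 4.187 km

4.19 km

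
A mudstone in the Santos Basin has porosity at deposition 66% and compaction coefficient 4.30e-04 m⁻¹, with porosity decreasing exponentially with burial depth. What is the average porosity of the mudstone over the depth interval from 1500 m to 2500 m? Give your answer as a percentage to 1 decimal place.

28.1%

Working in km (1 km = 1000 m; c in km⁻¹ = c in m⁻¹ × 1000):
⟨φ⟩ = (1/(Z₂−Z₁)) ∫ φ₀ e^(−cZ) dZ = φ₀·(e^(−c·Z₁) − e^(−c·Z₂)) / (c·(Z₂−Z₁))
e^(−0.43×1.5) = 0.5247; e^(−0.43×2.5) = 0.3413
⟨φ⟩ = 0.66 × (0.5247 − 0.3413) / (0.43 × 1) = 0.66 × 0.4264 = 0.2814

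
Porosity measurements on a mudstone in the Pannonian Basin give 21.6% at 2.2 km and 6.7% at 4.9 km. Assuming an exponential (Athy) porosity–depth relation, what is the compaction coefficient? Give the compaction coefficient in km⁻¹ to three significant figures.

Athy: n(d) = n₀ e^(−kd) ⇒ n₁/n₂ = e^{k(d₂−d₁)} ⇒ k = ln(n₁/n₂)/(d₂−d₁)
k = ln(0.216/0.067) / (4.9 − 2.2) = ln(3.224) / 2.7 = 1.1706 / 2.7 = 0.4336 km⁻¹

0.434 km⁻¹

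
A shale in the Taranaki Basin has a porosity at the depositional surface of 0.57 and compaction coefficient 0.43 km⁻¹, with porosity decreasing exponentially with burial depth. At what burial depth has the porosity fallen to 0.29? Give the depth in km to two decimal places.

1.57 km

Invert Athy's law: Z = ln(phi₀/phi) / c
Z = ln(0.57/0.29) / 0.43 = ln(1.966) / 0.43 = 0.6758 / 0.43 = 1.572 km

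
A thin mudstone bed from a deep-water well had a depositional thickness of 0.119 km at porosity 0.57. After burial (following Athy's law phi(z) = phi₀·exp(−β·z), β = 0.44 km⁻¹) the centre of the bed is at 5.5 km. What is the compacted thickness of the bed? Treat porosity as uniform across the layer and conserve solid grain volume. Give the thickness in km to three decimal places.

0.054 km

Porosity at 5.5 km: phi = 0.57·exp(−0.44×5.5) = 0.0507
Solid-volume conservation: h(1−phi) = h₀(1−phi₀) ⇒ h = h₀·(1−phi₀)/(1−phi)
h = 0.119 × (1 − 0.57)/(1 − 0.0507) = 0.119 × 0.4530 = 0.0539 km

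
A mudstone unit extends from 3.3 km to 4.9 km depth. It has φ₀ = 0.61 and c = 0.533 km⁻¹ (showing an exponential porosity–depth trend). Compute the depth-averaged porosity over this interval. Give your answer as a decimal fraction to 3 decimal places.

0.071

⟨φ⟩ = (1/(d₂−d₁)) ∫ φ₀ e^(−cd) dd = φ₀·(e^(−c·d₁) − e^(−c·d₂)) / (c·(d₂−d₁))
e^(−0.533×3.3) = 0.1722; e^(−0.533×4.9) = 0.0734
⟨φ⟩ = 0.61 × (0.1722 − 0.0734) / (0.533 × 1.6) = 0.61 × 0.1159 = 0.0707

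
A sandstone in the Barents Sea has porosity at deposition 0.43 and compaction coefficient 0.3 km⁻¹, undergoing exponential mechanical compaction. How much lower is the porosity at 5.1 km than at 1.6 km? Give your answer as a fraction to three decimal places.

0.173

n(1.6) = 0.43·e^(−0.3×1.6) = 0.2661
n(5.1) = 0.43·e^(−0.3×5.1) = 0.0931
Δn = 0.2661 − 0.0931 = 0.1730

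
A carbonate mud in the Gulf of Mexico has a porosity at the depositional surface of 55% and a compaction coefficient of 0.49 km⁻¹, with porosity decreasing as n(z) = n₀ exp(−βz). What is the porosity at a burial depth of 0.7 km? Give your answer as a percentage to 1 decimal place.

n = n₀·exp(−β·z) = 0.55 × exp(−0.49 × 0.7) = 0.55 × exp(−0.343)
  = 0.55 × 0.7096 = 0.3903

39.0%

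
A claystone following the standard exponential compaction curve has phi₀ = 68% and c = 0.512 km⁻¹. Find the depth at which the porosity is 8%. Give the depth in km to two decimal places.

Invert Athy's law: d = ln(phi₀/phi) / c
d = ln(0.68/0.08) / 0.512 = ln(8.5) / 0.512 = 2.1401 / 0.512 = 4.180 km

4.18 km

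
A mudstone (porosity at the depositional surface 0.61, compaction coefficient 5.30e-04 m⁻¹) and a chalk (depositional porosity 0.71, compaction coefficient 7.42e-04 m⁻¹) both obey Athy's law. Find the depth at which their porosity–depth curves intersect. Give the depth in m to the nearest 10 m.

720 m

Working in km (1 km = 1000 m; c in km⁻¹ = c in m⁻¹ × 1000):
Set φ₀ₐ e^(−cₐZ) = φ₀ᵦ e^(−cᵦZ) ⇒ ln(φ₀ₐ/φ₀ᵦ) = (cₐ − cᵦ)·Z
Z = ln(0.61/0.71) / (0.53 − 0.742) = -0.1518 / -0.212 = 0.716 km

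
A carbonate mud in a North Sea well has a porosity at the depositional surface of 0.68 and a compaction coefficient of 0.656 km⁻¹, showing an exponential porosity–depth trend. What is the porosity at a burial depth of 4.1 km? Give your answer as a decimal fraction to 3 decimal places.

0.046

phi = phi₀·exp(−k·d) = 0.68 × exp(−0.656 × 4.1) = 0.68 × exp(−2.69)
  = 0.68 × 0.0679 = 0.0462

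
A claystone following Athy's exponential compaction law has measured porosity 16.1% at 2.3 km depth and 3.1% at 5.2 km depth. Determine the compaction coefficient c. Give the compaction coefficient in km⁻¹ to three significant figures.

0.568 km⁻¹

Athy: phi(d) = phi₀ e^(−cd) ⇒ phi₁/phi₂ = e^{c(d₂−d₁)} ⇒ c = ln(phi₁/phi₂)/(d₂−d₁)
c = ln(0.161/0.031) / (5.2 − 2.3) = ln(5.194) / 2.9 = 1.6474 / 2.9 = 0.5681 km⁻¹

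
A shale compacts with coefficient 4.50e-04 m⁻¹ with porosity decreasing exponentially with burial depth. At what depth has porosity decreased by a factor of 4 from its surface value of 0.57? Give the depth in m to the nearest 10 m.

Working in km (1 km = 1000 m; β in km⁻¹ = β in m⁻¹ × 1000):
n/n₀ = 1/4 ⇒ exp(−β·d) = 1/4 ⇒ d = ln(4) / β
d = 1.3863 / 0.45 = 3.081 km

3080 m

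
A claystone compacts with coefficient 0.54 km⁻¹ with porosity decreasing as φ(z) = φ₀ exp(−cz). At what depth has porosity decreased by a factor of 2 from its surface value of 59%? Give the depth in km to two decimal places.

φ/φ₀ = 1/2 ⇒ exp(−c·z) = 1/2 ⇒ z = ln(2) / c
z = 0.6931 / 0.54 = 1.284 km

1.28 km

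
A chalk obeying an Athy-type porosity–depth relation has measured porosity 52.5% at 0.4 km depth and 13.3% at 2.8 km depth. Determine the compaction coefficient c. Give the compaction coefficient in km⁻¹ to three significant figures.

Athy: φ(Z) = φ₀ e^(−cZ) ⇒ φ₁/φ₂ = e^{c(Z₂−Z₁)} ⇒ c = ln(φ₁/φ₂)/(Z₂−Z₁)
c = ln(0.525/0.133) / (2.8 − 0.4) = ln(3.947) / 2.4 = 1.3730 / 2.4 = 0.5721 km⁻¹

0.572 km⁻¹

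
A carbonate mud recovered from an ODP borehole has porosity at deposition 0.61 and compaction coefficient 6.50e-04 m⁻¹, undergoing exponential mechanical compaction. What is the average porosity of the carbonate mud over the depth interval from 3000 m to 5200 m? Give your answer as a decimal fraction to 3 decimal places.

0.046

Working in km (1 km = 1000 m; c in km⁻¹ = c in m⁻¹ × 1000):
⟨n⟩ = (1/(Z₂−Z₁)) ∫ n₀ e^(−cZ) dZ = n₀·(e^(−c·Z₁) − e^(−c·Z₂)) / (c·(Z₂−Z₁))
e^(−0.65×3) = 0.1423; e^(−0.65×5.2) = 0.0340
⟨n⟩ = 0.61 × (0.1423 − 0.0340) / (0.65 × 2.2) = 0.61 × 0.0757 = 0.0462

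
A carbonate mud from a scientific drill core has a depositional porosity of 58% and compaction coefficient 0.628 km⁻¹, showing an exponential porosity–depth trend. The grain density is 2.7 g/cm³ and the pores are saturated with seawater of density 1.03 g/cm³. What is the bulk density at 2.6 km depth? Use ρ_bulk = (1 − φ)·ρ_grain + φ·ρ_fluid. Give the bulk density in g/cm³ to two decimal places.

2.51 g/cm³

Porosity at depth: n = 0.58·exp(−0.628×2.6) = 0.58×0.1954 = 0.1133
Bulk density: ρ_b = (1−n)ρ_g + n·ρ_f = 0.8867×2.7 + 0.1133×1.03
       = 2.394 + 0.117 = 2.511 g/cm³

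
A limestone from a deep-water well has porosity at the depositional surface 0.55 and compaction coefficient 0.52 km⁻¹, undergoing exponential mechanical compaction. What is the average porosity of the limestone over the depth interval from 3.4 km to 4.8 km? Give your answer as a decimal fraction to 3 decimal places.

0.067

⟨φ⟩ = (1/(Z₂−Z₁)) ∫ φ₀ e^(−cZ) dZ = φ₀·(e^(−c·Z₁) − e^(−c·Z₂)) / (c·(Z₂−Z₁))
e^(−0.52×3.4) = 0.1707; e^(−0.52×4.8) = 0.0824
⟨φ⟩ = 0.55 × (0.1707 − 0.0824) / (0.52 × 1.4) = 0.55 × 0.1212 = 0.0667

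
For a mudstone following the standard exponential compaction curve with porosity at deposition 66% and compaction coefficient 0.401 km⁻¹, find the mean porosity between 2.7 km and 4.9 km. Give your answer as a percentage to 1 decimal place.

14.9%

⟨phi⟩ = (1/(z₂−z₁)) ∫ phi₀ e^(−kz) dz = phi₀·(e^(−k·z₁) − e^(−k·z₂)) / (k·(z₂−z₁))
e^(−0.401×2.7) = 0.3387; e^(−0.401×4.9) = 0.1402
⟨phi⟩ = 0.66 × (0.3387 − 0.1402) / (0.401 × 2.2) = 0.66 × 0.2250 = 0.1485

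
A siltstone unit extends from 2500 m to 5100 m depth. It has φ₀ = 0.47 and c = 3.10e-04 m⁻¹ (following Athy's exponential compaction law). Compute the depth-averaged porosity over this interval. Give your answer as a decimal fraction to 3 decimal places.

0.149

Working in km (1 km = 1000 m; c in km⁻¹ = c in m⁻¹ × 1000):
⟨φ⟩ = (1/(Z₂−Z₁)) ∫ φ₀ e^(−cZ) dZ = φ₀·(e^(−c·Z₁) − e^(−c·Z₂)) / (c·(Z₂−Z₁))
e^(−0.31×2.5) = 0.4607; e^(−0.31×5.1) = 0.2058
⟨φ⟩ = 0.47 × (0.4607 − 0.2058) / (0.31 × 2.6) = 0.47 × 0.3163 = 0.1487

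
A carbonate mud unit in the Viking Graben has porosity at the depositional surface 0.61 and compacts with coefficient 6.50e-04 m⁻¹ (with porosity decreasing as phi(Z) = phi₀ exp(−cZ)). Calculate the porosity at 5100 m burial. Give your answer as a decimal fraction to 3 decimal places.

Working in km (1 km = 1000 m; c in km⁻¹ = c in m⁻¹ × 1000):
phi = phi₀·exp(−c·Z) = 0.61 × exp(−0.65 × 5.1) = 0.61 × exp(−3.315)
  = 0.61 × 0.0363 = 0.0222

0.022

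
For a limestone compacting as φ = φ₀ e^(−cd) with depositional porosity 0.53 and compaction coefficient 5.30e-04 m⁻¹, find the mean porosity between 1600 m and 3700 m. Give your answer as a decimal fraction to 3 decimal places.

0.137

Working in km (1 km = 1000 m; c in km⁻¹ = c in m⁻¹ × 1000):
⟨φ⟩ = (1/(d₂−d₁)) ∫ φ₀ e^(−cd) dd = φ₀·(e^(−c·d₁) − e^(−c·d₂)) / (c·(d₂−d₁))
e^(−0.53×1.6) = 0.4283; e^(−0.53×3.7) = 0.1407
⟨φ⟩ = 0.53 × (0.4283 − 0.1407) / (0.53 × 2.1) = 0.53 × 0.2584 = 0.1369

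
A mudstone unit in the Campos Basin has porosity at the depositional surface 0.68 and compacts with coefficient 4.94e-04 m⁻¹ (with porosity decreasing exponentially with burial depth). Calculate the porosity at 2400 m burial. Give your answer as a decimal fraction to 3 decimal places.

Working in km (1 km = 1000 m; β in km⁻¹ = β in m⁻¹ × 1000):
φ = φ₀·exp(−β·z) = 0.68 × exp(−0.494 × 2.4) = 0.68 × exp(−1.186)
  = 0.68 × 0.3056 = 0.2078

0.208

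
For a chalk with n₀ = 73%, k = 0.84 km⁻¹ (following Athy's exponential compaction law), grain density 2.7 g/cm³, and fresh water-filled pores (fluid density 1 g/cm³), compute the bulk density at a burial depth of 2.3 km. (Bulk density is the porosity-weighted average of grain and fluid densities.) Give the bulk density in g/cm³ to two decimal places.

2.52 g/cm³

Porosity at depth: n = 0.73·exp(−0.84×2.3) = 0.73×0.1449 = 0.1057
Bulk density: ρ_b = (1−n)ρ_g + n·ρ_f = 0.8943×2.7 + 0.1057×1
       = 2.414 + 0.106 = 2.520 g/cm³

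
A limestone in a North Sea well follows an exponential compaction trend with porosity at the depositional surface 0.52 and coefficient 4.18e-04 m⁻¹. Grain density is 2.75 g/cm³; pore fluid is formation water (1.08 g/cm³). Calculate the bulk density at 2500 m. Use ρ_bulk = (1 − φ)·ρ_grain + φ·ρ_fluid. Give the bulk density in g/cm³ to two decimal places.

Working in km (1 km = 1000 m; c in km⁻¹ = c in m⁻¹ × 1000):
Porosity at depth: phi = 0.52·exp(−0.418×2.5) = 0.52×0.3517 = 0.1829
Bulk density: ρ_b = (1−phi)ρ_g + phi·ρ_f = 0.8171×2.75 + 0.1829×1.08
       = 2.247 + 0.198 = 2.445 g/cm³

2.44 g/cm³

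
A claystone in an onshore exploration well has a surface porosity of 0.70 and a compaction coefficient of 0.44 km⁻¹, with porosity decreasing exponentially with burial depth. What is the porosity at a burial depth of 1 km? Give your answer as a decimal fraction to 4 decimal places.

0.4508

phi = phi₀·exp(−c·Z) = 0.7 × exp(−0.44 × 1) = 0.7 × exp(−0.44)
  = 0.7 × 0.6440 = 0.4508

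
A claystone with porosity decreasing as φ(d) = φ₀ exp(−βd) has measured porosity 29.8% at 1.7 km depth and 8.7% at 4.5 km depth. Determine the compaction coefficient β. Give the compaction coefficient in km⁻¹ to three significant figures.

0.440 km⁻¹

Athy: φ(d) = φ₀ e^(−βd) ⇒ φ₁/φ₂ = e^{β(d₂−d₁)} ⇒ β = ln(φ₁/φ₂)/(d₂−d₁)
β = ln(0.298/0.087) / (4.5 − 1.7) = ln(3.425) / 2.8 = 1.2312 / 2.8 = 0.4397 km⁻¹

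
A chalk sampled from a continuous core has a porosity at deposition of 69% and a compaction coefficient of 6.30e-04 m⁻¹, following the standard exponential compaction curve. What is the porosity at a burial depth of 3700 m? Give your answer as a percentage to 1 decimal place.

6.7%

Working in km (1 km = 1000 m; β in km⁻¹ = β in m⁻¹ × 1000):
φ = φ₀·exp(−β·d) = 0.69 × exp(−0.63 × 3.7) = 0.69 × exp(−2.331)
  = 0.69 × 0.0972 = 0.0671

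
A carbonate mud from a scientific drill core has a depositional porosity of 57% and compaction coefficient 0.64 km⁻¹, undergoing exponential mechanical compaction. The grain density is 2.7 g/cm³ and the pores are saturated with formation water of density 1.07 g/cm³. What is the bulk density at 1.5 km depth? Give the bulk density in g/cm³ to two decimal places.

2.34 g/cm³

Porosity at depth: n = 0.57·exp(−0.64×1.5) = 0.57×0.3829 = 0.2182
Bulk density: ρ_b = (1−n)ρ_g + n·ρ_f = 0.7818×2.7 + 0.2182×1.07
       = 2.111 + 0.234 = 2.344 g/cm³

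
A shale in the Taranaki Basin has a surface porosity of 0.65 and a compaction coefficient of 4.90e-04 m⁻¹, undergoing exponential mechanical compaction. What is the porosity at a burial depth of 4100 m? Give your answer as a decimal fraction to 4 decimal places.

Working in km (1 km = 1000 m; β in km⁻¹ = β in m⁻¹ × 1000):
n = n₀·exp(−β·Z) = 0.65 × exp(−0.49 × 4.1) = 0.65 × exp(−2.009)
  = 0.65 × 0.1341 = 0.0872

0.0872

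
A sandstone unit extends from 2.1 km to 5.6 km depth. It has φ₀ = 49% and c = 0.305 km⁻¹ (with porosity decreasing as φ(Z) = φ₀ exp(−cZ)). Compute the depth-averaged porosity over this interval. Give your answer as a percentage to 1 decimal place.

15.9%

⟨φ⟩ = (1/(Z₂−Z₁)) ∫ φ₀ e^(−cZ) dZ = φ₀·(e^(−c·Z₁) − e^(−c·Z₂)) / (c·(Z₂−Z₁))
e^(−0.305×2.1) = 0.5270; e^(−0.305×5.6) = 0.1812
⟨φ⟩ = 0.49 × (0.5270 − 0.1812) / (0.305 × 3.5) = 0.49 × 0.3239 = 0.1587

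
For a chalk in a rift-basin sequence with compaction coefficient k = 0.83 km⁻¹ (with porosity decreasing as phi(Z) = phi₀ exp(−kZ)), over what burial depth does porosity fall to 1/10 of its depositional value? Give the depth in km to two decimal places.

2.77 km

phi/phi₀ = 1/10 ⇒ exp(−k·Z) = 1/10 ⇒ Z = ln(10) / k
Z = 2.3026 / 0.83 = 2.774 km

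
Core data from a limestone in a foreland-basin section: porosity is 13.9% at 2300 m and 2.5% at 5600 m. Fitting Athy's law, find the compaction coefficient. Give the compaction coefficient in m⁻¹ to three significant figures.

0.000520 m⁻¹

Working in km (1 km = 1000 m; c in km⁻¹ = c in m⁻¹ × 1000):
Athy: φ(Z) = φ₀ e^(−cZ) ⇒ φ₁/φ₂ = e^{c(Z₂−Z₁)} ⇒ c = ln(φ₁/φ₂)/(Z₂−Z₁)
c = ln(0.139/0.025) / (5.6 − 2.3) = ln(5.56) / 3.3 = 1.7156 / 3.3 = 0.5199 km⁻¹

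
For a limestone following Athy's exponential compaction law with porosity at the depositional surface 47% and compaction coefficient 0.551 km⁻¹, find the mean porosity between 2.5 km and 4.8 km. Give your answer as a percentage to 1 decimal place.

⟨phi⟩ = (1/(z₂−z₁)) ∫ phi₀ e^(−kz) dz = phi₀·(e^(−k·z₁) − e^(−k·z₂)) / (k·(z₂−z₁))
e^(−0.551×2.5) = 0.2522; e^(−0.551×4.8) = 0.0710
⟨phi⟩ = 0.47 × (0.2522 − 0.0710) / (0.551 × 2.3) = 0.47 × 0.1430 = 0.0672

6.7%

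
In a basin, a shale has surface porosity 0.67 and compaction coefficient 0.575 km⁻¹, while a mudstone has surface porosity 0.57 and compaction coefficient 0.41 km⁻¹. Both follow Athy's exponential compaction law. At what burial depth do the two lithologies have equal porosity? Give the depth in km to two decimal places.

Set phi₀ₐ e^(−βₐd) = phi₀ᵦ e^(−βᵦd) ⇒ ln(phi₀ₐ/phi₀ᵦ) = (βₐ − βᵦ)·d
d = ln(0.67/0.57) / (0.575 − 0.41) = 0.1616 / 0.165 = 0.980 km

0.98 km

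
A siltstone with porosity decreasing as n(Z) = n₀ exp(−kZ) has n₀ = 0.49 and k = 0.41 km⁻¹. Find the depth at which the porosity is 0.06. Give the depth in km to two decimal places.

5.12 km

Invert Athy's law: Z = ln(n₀/n) / k
Z = ln(0.49/0.06) / 0.41 = ln(8.167) / 0.41 = 2.1001 / 0.41 = 5.122 km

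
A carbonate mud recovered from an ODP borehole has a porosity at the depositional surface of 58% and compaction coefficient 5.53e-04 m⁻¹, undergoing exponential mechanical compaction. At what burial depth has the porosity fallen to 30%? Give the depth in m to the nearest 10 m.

Working in km (1 km = 1000 m; c in km⁻¹ = c in m⁻¹ × 1000):
Invert Athy's law: d = ln(phi₀/phi) / c
d = ln(0.58/0.3) / 0.553 = ln(1.933) / 0.553 = 0.6592 / 0.553 = 1.192 km

1190 m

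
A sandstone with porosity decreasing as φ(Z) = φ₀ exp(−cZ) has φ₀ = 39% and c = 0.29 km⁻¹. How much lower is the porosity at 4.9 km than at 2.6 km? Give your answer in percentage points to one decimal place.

8.9 percentage points

φ(2.6) = 0.39·e^(−0.29×2.6) = 0.1835
φ(4.9) = 0.39·e^(−0.29×4.9) = 0.0942
Δφ = 0.1835 − 0.0942 = 0.0893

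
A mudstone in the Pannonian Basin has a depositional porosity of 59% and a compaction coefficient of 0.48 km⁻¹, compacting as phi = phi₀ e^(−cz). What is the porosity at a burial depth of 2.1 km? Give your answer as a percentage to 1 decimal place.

21.5%

phi = phi₀·exp(−c·z) = 0.59 × exp(−0.48 × 2.1) = 0.59 × exp(−1.008)
  = 0.59 × 0.3649 = 0.2153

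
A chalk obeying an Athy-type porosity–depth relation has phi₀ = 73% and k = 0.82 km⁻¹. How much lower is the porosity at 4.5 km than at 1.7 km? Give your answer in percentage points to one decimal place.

16.3 percentage points

phi(1.7) = 0.73·e^(−0.82×1.7) = 0.1811
phi(4.5) = 0.73·e^(−0.82×4.5) = 0.0182
Δphi = 0.1811 − 0.0182 = 0.1629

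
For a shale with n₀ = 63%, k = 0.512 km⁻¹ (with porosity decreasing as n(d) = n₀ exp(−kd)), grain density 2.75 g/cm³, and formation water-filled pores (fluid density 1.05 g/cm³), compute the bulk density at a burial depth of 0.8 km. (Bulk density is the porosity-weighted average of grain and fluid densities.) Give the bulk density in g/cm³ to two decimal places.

Porosity at depth: n = 0.63·exp(−0.512×0.8) = 0.63×0.6639 = 0.4183
Bulk density: ρ_b = (1−n)ρ_g + n·ρ_f = 0.5817×2.75 + 0.4183×1.05
       = 1.600 + 0.439 = 2.039 g/cm³

2.04 g/cm³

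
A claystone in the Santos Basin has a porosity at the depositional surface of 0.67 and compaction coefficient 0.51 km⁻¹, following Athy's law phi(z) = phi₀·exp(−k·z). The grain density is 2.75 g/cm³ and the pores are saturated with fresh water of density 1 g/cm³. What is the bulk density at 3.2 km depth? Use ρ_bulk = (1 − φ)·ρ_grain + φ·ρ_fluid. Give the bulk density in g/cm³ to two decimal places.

Porosity at depth: phi = 0.67·exp(−0.51×3.2) = 0.67×0.1955 = 0.1310
Bulk density: ρ_b = (1−phi)ρ_g + phi·ρ_f = 0.8690×2.75 + 0.1310×1
       = 2.390 + 0.131 = 2.521 g/cm³

2.52 g/cm³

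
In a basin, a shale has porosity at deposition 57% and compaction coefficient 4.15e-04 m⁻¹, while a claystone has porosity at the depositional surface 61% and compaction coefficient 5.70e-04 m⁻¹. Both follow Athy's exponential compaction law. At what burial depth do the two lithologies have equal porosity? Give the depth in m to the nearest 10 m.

440 m

Working in km (1 km = 1000 m; β in km⁻¹ = β in m⁻¹ × 1000):
Set φ₀ₐ e^(−βₐd) = φ₀ᵦ e^(−βᵦd) ⇒ ln(φ₀ₐ/φ₀ᵦ) = (βₐ − βᵦ)·d
d = ln(0.57/0.61) / (0.415 − 0.57) = -0.0678 / -0.155 = 0.438 km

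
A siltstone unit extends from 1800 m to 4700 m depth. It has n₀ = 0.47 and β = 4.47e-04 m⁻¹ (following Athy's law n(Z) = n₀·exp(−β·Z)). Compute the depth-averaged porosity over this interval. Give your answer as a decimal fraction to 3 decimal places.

0.118

Working in km (1 km = 1000 m; β in km⁻¹ = β in m⁻¹ × 1000):
⟨n⟩ = (1/(Z₂−Z₁)) ∫ n₀ e^(−βZ) dZ = n₀·(e^(−β·Z₁) − e^(−β·Z₂)) / (β·(Z₂−Z₁))
e^(−0.447×1.8) = 0.4473; e^(−0.447×4.7) = 0.1223
⟨n⟩ = 0.47 × (0.4473 − 0.1223) / (0.447 × 2.9) = 0.47 × 0.2507 = 0.1178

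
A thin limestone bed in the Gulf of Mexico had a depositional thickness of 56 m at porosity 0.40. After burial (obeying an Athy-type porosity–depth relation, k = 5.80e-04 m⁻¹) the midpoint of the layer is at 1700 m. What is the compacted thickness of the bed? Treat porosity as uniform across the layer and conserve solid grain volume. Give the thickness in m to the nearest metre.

39 m

Working in km (1 km = 1000 m; k in km⁻¹ = k in m⁻¹ × 1000):
Porosity at 1.7 km: n = 0.4·exp(−0.58×1.7) = 0.1492
Solid-volume conservation: h(1−n) = h₀(1−n₀) ⇒ h = h₀·(1−n₀)/(1−n)
h = 0.056 × (1 − 0.4)/(1 − 0.1492) = 0.056 × 0.7052 = 0.0395 km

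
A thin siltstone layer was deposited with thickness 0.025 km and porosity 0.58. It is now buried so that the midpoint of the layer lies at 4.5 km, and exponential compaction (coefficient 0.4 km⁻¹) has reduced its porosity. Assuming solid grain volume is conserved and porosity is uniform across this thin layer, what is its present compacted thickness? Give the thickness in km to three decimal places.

0.012 km

Porosity at 4.5 km: n = 0.58·exp(−0.4×4.5) = 0.0959
Solid-volume conservation: h(1−n) = h₀(1−n₀) ⇒ h = h₀·(1−n₀)/(1−n)
h = 0.025 × (1 − 0.58)/(1 − 0.0959) = 0.025 × 0.4645 = 0.0116 km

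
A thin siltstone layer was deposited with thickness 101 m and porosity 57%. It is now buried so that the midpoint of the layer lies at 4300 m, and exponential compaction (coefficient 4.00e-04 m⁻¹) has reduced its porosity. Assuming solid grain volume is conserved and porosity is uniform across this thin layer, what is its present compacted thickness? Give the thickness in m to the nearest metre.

48 m

Working in km (1 km = 1000 m; c in km⁻¹ = c in m⁻¹ × 1000):
Porosity at 4.3 km: phi = 0.57·exp(−0.4×4.3) = 0.1021
Solid-volume conservation: h(1−phi) = h₀(1−phi₀) ⇒ h = h₀·(1−phi₀)/(1−phi)
h = 0.101 × (1 − 0.57)/(1 − 0.1021) = 0.101 × 0.4789 = 0.0484 km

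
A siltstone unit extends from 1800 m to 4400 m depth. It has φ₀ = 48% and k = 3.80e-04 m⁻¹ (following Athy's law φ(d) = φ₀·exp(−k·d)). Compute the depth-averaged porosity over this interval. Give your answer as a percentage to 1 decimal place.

15.4%

Working in km (1 km = 1000 m; k in km⁻¹ = k in m⁻¹ × 1000):
⟨φ⟩ = (1/(d₂−d₁)) ∫ φ₀ e^(−kd) dd = φ₀·(e^(−k·d₁) − e^(−k·d₂)) / (k·(d₂−d₁))
e^(−0.38×1.8) = 0.5046; e^(−0.38×4.4) = 0.1879
⟨φ⟩ = 0.48 × (0.5046 − 0.1879) / (0.38 × 2.6) = 0.48 × 0.3206 = 0.1539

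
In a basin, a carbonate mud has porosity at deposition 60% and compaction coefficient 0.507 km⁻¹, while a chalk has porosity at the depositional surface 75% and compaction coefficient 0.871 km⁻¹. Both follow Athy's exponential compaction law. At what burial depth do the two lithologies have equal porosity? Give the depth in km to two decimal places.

Set φ₀ₐ e^(−kₐd) = φ₀ᵦ e^(−kᵦd) ⇒ ln(φ₀ₐ/φ₀ᵦ) = (kₐ − kᵦ)·d
d = ln(0.6/0.75) / (0.507 − 0.871) = -0.2231 / -0.364 = 0.613 km

0.61 km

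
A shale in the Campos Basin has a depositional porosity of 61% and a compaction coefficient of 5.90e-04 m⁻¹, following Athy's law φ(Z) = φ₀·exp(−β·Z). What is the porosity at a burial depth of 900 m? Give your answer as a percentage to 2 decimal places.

35.87%

Working in km (1 km = 1000 m; β in km⁻¹ = β in m⁻¹ × 1000):
φ = φ₀·exp(−β·Z) = 0.61 × exp(−0.59 × 0.9) = 0.61 × exp(−0.531)
  = 0.61 × 0.5880 = 0.3587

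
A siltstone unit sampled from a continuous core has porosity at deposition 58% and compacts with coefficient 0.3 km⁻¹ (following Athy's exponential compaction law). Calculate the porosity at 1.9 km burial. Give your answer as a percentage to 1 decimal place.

32.8%

phi = phi₀·exp(−β·z) = 0.58 × exp(−0.3 × 1.9) = 0.58 × exp(−0.57)
  = 0.58 × 0.5655 = 0.3280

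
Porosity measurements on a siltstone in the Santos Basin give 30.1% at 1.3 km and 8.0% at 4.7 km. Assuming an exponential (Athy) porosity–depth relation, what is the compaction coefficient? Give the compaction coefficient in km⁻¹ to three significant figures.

0.390 km⁻¹

Athy: n(d) = n₀ e^(−βd) ⇒ n₁/n₂ = e^{β(d₂−d₁)} ⇒ β = ln(n₁/n₂)/(d₂−d₁)
β = ln(0.301/0.08) / (4.7 − 1.3) = ln(3.762) / 3.4 = 1.3251 / 3.4 = 0.3897 km⁻¹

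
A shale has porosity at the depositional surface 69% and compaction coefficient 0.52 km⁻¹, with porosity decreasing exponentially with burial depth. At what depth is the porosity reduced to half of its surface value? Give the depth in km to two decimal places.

1.33 km

n/n₀ = 1/2 ⇒ exp(−β·Z) = 1/2 ⇒ Z = ln(2) / β
Z = 0.6931 / 0.52 = 1.333 km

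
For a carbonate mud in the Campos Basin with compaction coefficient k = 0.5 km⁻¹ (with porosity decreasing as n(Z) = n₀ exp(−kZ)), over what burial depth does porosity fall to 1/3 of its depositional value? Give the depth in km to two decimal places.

n/n₀ = 1/3 ⇒ exp(−k·Z) = 1/3 ⇒ Z = ln(3) / k
Z = 1.0986 / 0.5 = 2.197 km

2.20 km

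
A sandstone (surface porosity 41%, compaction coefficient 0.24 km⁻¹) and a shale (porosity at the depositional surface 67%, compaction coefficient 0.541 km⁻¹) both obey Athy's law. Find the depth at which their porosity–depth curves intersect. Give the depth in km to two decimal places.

Set n₀ₐ e^(−βₐz) = n₀ᵦ e^(−βᵦz) ⇒ ln(n₀ₐ/n₀ᵦ) = (βₐ − βᵦ)·z
z = ln(0.41/0.67) / (0.24 − 0.541) = -0.4911 / -0.301 = 1.632 km

1.63 km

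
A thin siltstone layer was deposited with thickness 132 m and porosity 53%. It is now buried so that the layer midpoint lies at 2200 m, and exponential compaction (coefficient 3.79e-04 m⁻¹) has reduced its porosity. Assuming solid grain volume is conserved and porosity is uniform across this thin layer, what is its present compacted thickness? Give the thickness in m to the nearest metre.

Working in km (1 km = 1000 m; β in km⁻¹ = β in m⁻¹ × 1000):
Porosity at 2.2 km: φ = 0.53·exp(−0.379×2.2) = 0.2302
Solid-volume conservation: h(1−φ) = h₀(1−φ₀) ⇒ h = h₀·(1−φ₀)/(1−φ)
h = 0.132 × (1 − 0.53)/(1 − 0.2302) = 0.132 × 0.6106 = 0.0806 km

81 m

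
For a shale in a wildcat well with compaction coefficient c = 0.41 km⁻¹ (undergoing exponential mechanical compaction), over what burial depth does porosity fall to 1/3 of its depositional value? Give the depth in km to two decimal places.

n/n₀ = 1/3 ⇒ exp(−c·Z) = 1/3 ⇒ Z = ln(3) / c
Z = 1.0986 / 0.41 = 2.680 km

2.68 km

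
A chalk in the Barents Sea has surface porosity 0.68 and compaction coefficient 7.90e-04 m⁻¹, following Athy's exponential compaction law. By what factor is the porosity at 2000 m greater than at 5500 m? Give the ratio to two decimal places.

Working in km (1 km = 1000 m; β in km⁻¹ = β in m⁻¹ × 1000):
phi(d₁)/phi(d₂) = e^(−β·d₁)/e^(−β·d₂) = e^{β(d₂−d₁)}
= exp(0.79 × 3.5) = exp(2.765) = 15.8790

15.88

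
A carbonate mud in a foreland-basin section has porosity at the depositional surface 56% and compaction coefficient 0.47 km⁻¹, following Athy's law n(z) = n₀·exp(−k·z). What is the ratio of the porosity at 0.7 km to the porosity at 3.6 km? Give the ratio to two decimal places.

3.91

n(z₁)/n(z₂) = e^(−k·z₁)/e^(−k·z₂) = e^{k(z₂−z₁)}
= exp(0.47 × 2.9) = exp(1.363) = 3.9079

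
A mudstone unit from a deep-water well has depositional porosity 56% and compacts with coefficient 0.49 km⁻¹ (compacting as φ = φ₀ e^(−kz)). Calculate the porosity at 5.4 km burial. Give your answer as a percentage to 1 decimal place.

φ = φ₀·exp(−k·z) = 0.56 × exp(−0.49 × 5.4) = 0.56 × exp(−2.646)
  = 0.56 × 0.0709 = 0.0397

4.0%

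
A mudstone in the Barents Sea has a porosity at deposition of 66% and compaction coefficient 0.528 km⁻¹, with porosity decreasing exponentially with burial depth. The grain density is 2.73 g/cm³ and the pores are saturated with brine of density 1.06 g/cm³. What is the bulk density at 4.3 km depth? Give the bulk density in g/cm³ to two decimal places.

Porosity at depth: φ = 0.66·exp(−0.528×4.3) = 0.66×0.1033 = 0.0682
Bulk density: ρ_b = (1−φ)ρ_g + φ·ρ_f = 0.9318×2.73 + 0.0682×1.06
       = 2.544 + 0.072 = 2.616 g/cm³

2.62 g/cm³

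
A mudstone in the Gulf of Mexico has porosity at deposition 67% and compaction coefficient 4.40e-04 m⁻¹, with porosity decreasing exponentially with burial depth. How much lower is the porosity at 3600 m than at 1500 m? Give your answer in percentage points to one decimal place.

20.9 percentage points

Working in km (1 km = 1000 m; β in km⁻¹ = β in m⁻¹ × 1000):
φ(1.5) = 0.67·e^(−0.44×1.5) = 0.3463
φ(3.6) = 0.67·e^(−0.44×3.6) = 0.1375
Δφ = 0.3463 − 0.1375 = 0.2088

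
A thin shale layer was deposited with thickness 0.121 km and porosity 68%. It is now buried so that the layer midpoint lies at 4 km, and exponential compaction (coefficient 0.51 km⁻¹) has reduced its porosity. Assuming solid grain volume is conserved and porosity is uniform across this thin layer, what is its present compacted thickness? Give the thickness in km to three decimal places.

Porosity at 4 km: φ = 0.68·exp(−0.51×4) = 0.0884
Solid-volume conservation: h(1−φ) = h₀(1−φ₀) ⇒ h = h₀·(1−φ₀)/(1−φ)
h = 0.121 × (1 − 0.68)/(1 − 0.0884) = 0.121 × 0.3510 = 0.0425 km

0.042 km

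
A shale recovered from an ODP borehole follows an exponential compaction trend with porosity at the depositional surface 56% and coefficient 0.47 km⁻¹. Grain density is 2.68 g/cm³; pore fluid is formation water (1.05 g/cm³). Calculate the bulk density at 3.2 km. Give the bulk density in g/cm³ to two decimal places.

2.48 g/cm³

Porosity at depth: φ = 0.56·exp(−0.47×3.2) = 0.56×0.2222 = 0.1245
Bulk density: ρ_b = (1−φ)ρ_g + φ·ρ_f = 0.8755×2.68 + 0.1245×1.05
       = 2.346 + 0.131 = 2.477 g/cm³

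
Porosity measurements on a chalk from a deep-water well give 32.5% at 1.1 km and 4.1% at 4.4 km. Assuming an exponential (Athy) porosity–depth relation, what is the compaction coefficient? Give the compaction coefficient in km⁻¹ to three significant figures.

Athy: φ(d) = φ₀ e^(−cd) ⇒ φ₁/φ₂ = e^{c(d₂−d₁)} ⇒ c = ln(φ₁/φ₂)/(d₂−d₁)
c = ln(0.325/0.041) / (4.4 − 1.1) = ln(7.927) / 3.3 = 2.0703 / 3.3 = 0.6273 km⁻¹

0.627 km⁻¹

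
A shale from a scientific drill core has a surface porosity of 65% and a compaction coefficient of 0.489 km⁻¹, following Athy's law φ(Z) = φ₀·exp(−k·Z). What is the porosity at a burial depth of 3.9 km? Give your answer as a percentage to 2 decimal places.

φ = φ₀·exp(−k·Z) = 0.65 × exp(−0.489 × 3.9) = 0.65 × exp(−1.907)
  = 0.65 × 0.1485 = 0.0965

9.65%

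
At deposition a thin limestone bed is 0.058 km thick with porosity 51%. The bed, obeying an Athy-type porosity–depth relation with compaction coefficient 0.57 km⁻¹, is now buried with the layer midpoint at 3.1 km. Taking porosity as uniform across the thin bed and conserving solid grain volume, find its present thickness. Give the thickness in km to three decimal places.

0.031 km

Porosity at 3.1 km: phi = 0.51·exp(−0.57×3.1) = 0.0871
Solid-volume conservation: h(1−phi) = h₀(1−phi₀) ⇒ h = h₀·(1−phi₀)/(1−phi)
h = 0.058 × (1 − 0.51)/(1 − 0.0871) = 0.058 × 0.5368 = 0.0311 km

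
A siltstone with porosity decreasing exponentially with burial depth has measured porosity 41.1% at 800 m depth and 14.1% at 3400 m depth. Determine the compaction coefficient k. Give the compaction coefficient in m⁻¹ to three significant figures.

Working in km (1 km = 1000 m; k in km⁻¹ = k in m⁻¹ × 1000):
Athy: n(d) = n₀ e^(−kd) ⇒ n₁/n₂ = e^{k(d₂−d₁)} ⇒ k = ln(n₁/n₂)/(d₂−d₁)
k = ln(0.411/0.141) / (3.4 − 0.8) = ln(2.915) / 2.6 = 1.0698 / 2.6 = 0.4115 km⁻¹

0.000411 m⁻¹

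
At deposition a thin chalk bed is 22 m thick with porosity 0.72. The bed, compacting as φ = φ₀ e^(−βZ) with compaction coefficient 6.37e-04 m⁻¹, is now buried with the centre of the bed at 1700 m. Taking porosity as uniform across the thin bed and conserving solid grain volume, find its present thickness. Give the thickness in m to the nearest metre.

Working in km (1 km = 1000 m; β in km⁻¹ = β in m⁻¹ × 1000):
Porosity at 1.7 km: φ = 0.72·exp(−0.637×1.7) = 0.2438
Solid-volume conservation: h(1−φ) = h₀(1−φ₀) ⇒ h = h₀·(1−φ₀)/(1−φ)
h = 0.022 × (1 − 0.72)/(1 − 0.2438) = 0.022 × 0.3703 = 0.0081 km

8 m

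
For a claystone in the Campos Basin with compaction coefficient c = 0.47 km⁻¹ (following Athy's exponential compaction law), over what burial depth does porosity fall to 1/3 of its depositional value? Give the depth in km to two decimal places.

φ/φ₀ = 1/3 ⇒ exp(−c·d) = 1/3 ⇒ d = ln(3) / c
d = 1.0986 / 0.47 = 2.337 km

2.34 km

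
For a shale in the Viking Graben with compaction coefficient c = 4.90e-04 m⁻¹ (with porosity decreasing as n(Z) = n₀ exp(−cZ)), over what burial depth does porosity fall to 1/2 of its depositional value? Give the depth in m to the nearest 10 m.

Working in km (1 km = 1000 m; c in km⁻¹ = c in m⁻¹ × 1000):
n/n₀ = 1/2 ⇒ exp(−c·Z) = 1/2 ⇒ Z = ln(2) / c
Z = 0.6931 / 0.49 = 1.415 km

1410 m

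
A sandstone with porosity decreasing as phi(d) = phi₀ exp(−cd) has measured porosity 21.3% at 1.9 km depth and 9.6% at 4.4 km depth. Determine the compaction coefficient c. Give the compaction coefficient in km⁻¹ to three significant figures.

0.319 km⁻¹

Athy: phi(d) = phi₀ e^(−cd) ⇒ phi₁/phi₂ = e^{c(d₂−d₁)} ⇒ c = ln(phi₁/phi₂)/(d₂−d₁)
c = ln(0.213/0.096) / (4.4 − 1.9) = ln(2.219) / 2.5 = 0.7969 / 2.5 = 0.3188 km⁻¹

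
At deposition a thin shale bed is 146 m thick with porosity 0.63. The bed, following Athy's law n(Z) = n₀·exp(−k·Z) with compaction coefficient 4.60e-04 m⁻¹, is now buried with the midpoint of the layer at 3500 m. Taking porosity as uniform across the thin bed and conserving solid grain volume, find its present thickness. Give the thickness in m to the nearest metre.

62 m

Working in km (1 km = 1000 m; k in km⁻¹ = k in m⁻¹ × 1000):
Porosity at 3.5 km: n = 0.63·exp(−0.46×3.5) = 0.1259
Solid-volume conservation: h(1−n) = h₀(1−n₀) ⇒ h = h₀·(1−n₀)/(1−n)
h = 0.146 × (1 − 0.63)/(1 − 0.1259) = 0.146 × 0.4233 = 0.0618 km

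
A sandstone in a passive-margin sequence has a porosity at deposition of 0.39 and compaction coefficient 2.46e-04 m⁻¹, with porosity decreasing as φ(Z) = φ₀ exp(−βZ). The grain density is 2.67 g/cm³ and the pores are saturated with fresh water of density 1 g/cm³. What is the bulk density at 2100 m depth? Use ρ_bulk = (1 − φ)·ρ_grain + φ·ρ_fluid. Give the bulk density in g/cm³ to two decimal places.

Working in km (1 km = 1000 m; β in km⁻¹ = β in m⁻¹ × 1000):
Porosity at depth: φ = 0.39·exp(−0.246×2.1) = 0.39×0.5965 = 0.2327
Bulk density: ρ_b = (1−φ)ρ_g + φ·ρ_f = 0.7673×2.67 + 0.2327×1
       = 2.049 + 0.233 = 2.281 g/cm³

2.28 g/cm³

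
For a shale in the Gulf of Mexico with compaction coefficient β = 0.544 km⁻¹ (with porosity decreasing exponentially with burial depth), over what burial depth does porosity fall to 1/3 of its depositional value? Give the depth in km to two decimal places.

phi/phi₀ = 1/3 ⇒ exp(−β·Z) = 1/3 ⇒ Z = ln(3) / β
Z = 1.0986 / 0.544 = 2.020 km

2.02 km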